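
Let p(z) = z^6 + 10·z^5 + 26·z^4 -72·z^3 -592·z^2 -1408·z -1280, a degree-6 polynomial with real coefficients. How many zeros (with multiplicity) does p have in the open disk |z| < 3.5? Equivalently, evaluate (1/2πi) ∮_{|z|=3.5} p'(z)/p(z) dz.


The zeros of p are: (-3 + 1i), (-3 - 1i), 4, -4, (-2 + 2i), (-2 - 2i).
Their magnitudes are: 3.162, 3.162, 4, 4, 2.828, 2.828.
Zeros with |z| < R = 3.5: (-3 + 1i), (-3 - 1i), (-2 + 2i), (-2 - 2i).
Count = 4.
By the argument principle, (1/2πi) ∮_{|z|=R} p'(z)/p(z) dz equals exactly this count.

Number of zeros inside |z| < 3.5: 4.


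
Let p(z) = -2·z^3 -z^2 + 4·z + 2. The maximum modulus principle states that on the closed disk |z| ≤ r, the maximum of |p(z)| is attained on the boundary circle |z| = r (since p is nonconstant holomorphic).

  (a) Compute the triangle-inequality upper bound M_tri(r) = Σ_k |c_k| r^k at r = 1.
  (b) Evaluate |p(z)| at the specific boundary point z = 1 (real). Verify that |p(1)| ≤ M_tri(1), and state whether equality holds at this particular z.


Coefficients: c_0 = 2, c_1 = 4, c_2 = -1, c_3 = -2. Radius r = 1.
Part (a). Triangle bound: M_tri(r) = Σ_k |c_k| r^k
  = |2|·1^0 + |4|·1^1 + |-1|·1^2 + |-2|·1^3
  = 2 + 4 + 1 + 2 = 9.
This bounds M(r) := max_{|z|=r} |p(z)| from above; equality holds iff all terms c_k z^k can be made to align in phase at a single z on |z|=r.
Part (b). At z = 1 (real, on the circle |z| = r):
  p(1) = (2)·1^0 + (4)·1^1 + (-1)·1^2 + (-2)·1^3 = 3.
  |p(1)| = 3.
Check: |p(1)| = 3 ≤ 9 = M_tri(1). ✓ Equality does not hold at z = 1 (the coefficients have mixed signs, so the terms do not all align in phase there).

M_tri(1) = 9; |p(1)| = 3; equality at z=1: no.


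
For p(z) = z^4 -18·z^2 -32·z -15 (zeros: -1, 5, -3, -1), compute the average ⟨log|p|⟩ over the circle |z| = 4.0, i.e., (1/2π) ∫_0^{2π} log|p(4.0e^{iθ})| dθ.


Zeros: -3, -1, -1, 5; r = 4.0.
Inside |z| < r: -3, -1, -1. Outside (|z| ≥ r): 5.
p(0) = -15, so log|p(0)| = log(15) = 2.7081.
Apply Jensen: I(r) = log|p(0)| + Σ_k log(r/|z_k|), summed over zeros inside |z| < r.
  log(r/|z_k|) for z_k = -1: log(4.0/1) = 1.3863
  log(r/|z_k|) for z_k = -3: log(4.0/3) = 0.2877
  log(r/|z_k|) for z_k = -1: log(4.0/1) = 1.3863
  Outside zeros (5) contribute nothing to the Jensen sum.
Sum over inside zeros: 3.0603.
I(r) = log|p(0)| + (inside sum) = 2.7081 + 3.0603 = 5.7683.
Note: since some zeros are outside |z| ≤ r, the simplified n·log(r) form does NOT apply — only the inside zeros contribute.

I(r) ≈ 5.7683.


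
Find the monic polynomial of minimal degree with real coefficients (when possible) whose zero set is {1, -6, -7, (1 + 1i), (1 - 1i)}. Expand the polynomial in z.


The polynomial is p(z) = ∏_{α ∈ S} (z − α), where S = {1, -6, -7, (1 + 1i), (1 - 1i)}.
Expanding the product yields: p(z) = z^5 + 10·z^4 + 7·z^3 -76·z^2 + 142·z -84.
Note conjugate pairs combine to real quadratics: (z − (1+1i))(z − (1−1i)) = z² − 2z + 2.
The resulting polynomial has degree 5 and real coefficients as required.

p(z) = z^5 + 10·z^4 + 7·z^3 -76·z^2 + 142·z -84.


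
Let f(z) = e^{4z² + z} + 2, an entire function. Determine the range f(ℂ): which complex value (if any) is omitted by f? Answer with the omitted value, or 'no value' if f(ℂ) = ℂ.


Little Picard bounds the complement of f(ℂ) to at most one point.
The exponent g(z) = 4z² + z is a nonconstant polynomial, hence surjective onto ℂ. So e^{g(z)} takes every value in {e^w : w ∈ ℂ} = ℂ ∖ {0}. Adding 2 shifts the range to ℂ ∖ {2}. f omits exactly 2.

Omitted value: 2.


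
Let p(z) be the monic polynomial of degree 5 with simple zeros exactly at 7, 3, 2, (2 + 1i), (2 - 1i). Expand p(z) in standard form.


The polynomial is p(z) = ∏_{α ∈ S} (z − α), where S = {7, 3, 2, (2 + 1i), (2 - 1i)}.
Expanding the product yields: p(z) = z^5 -16·z^4 + 94·z^3 -266·z^2 + 373·z -210.
Note conjugate pairs combine to real quadratics: (z − (2+1i))(z − (2−1i)) = z² − 4z + 5.
The resulting polynomial has degree 5 and real coefficients as required.

p(z) = z^5 -16·z^4 + 94·z^3 -266·z^2 + 373·z -210.


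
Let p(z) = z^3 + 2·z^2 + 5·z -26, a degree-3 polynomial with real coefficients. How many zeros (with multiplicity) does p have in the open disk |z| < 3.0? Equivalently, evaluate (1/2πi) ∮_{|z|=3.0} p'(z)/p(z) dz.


The zeros of p are: (-2 + 3i), (-2 - 3i), 2.
Their magnitudes are: 3.606, 3.606, 2.
Zeros with |z| < R = 3.0: 2.
Count = 1.
By the argument principle, (1/2πi) ∮_{|z|=R} p'(z)/p(z) dz equals exactly this count.

Number of zeros inside |z| < 3.0: 1.


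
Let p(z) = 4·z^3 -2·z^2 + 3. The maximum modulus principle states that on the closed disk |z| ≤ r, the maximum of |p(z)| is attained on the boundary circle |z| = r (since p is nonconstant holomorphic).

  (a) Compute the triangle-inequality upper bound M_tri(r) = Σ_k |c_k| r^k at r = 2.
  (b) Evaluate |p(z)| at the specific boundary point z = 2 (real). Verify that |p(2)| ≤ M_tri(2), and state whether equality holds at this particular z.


Coefficients: c_0 = 3, c_1 = 0, c_2 = -2, c_3 = 4. Radius r = 2.
Part (a). Triangle bound: M_tri(r) = Σ_k |c_k| r^k
  = |3|·2^0 + |0|·2^1 + |-2|·2^2 + |4|·2^3
  = 3 + 0 + 8 + 32 = 43.
This bounds M(r) := max_{|z|=r} |p(z)| from above; equality holds iff all terms c_k z^k can be made to align in phase at a single z on |z|=r.
Part (b). At z = 2 (real, on the circle |z| = r):
  p(2) = (3)·2^0 + (0)·2^1 + (-2)·2^2 + (4)·2^3 = 27.
  |p(2)| = 27.
Check: |p(2)| = 27 ≤ 43 = M_tri(2). ✓ Equality does not hold at z = 2 (the coefficients have mixed signs, so the terms do not all align in phase there).

M_tri(2) = 43; |p(2)| = 27; equality at z=2: no.


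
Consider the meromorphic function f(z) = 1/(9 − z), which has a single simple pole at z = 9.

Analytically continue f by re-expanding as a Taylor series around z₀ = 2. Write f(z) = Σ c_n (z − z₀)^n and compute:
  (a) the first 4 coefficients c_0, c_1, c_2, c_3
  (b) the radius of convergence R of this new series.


Let w = z − z₀, so z = z₀ + w.
Then 9 − z = 9 − (z₀ + w) = (9 − z₀) − w = 7 − w.
f(z) = 1/(7 − w) = (1/(7)) · 1/(1 − w/(7)) = Σ_{n≥0} w^n / (7)^(n+1).
So c_n = 1/(7)^(n+1):
  c_0 = 1/(7)^1 = 1/7.
  c_1 = 1/(7)^2 = 1/49.
  c_2 = 1/(7)^3 = 1/343.
  c_3 = 1/(7)^4 = 1/2401.
The series is valid for |w/d| < 1, i.e. |z − z₀| < |d|.
Radius of convergence: R = |9 − z₀| = |7| = 7 (distance from z₀ to the singularity z = 9).

c_0 = 1/7, c_1 = 1/49, c_2 = 1/343, c_3 = 1/2401; R = 7.


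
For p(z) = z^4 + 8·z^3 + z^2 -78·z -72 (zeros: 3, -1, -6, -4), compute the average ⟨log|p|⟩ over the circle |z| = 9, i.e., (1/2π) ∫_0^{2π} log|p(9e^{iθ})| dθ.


Zeros: -6, -4, -1, 3; r = 9.
Inside |z| < r: -6, -4, -1, 3. Outside (|z| ≥ r): ∅.
p(0) = -72, so log|p(0)| = log(72) = 4.2767.
Apply Jensen: I(r) = log|p(0)| + Σ_k log(r/|z_k|), summed over zeros inside |z| < r.
  log(r/|z_k|) for z_k = 3: log(9/3) = 1.0986
  log(r/|z_k|) for z_k = -1: log(9/1) = 2.1972
  log(r/|z_k|) for z_k = -6: log(9/6) = 0.4055
  log(r/|z_k|) for z_k = -4: log(9/4) = 0.8109
Sum over inside zeros: 4.5122.
I(r) = log|p(0)| + (inside sum) = 4.2767 + 4.5122 = 8.7889.
Closed form (all zeros inside, monic): I(r) = n·log(r) = 4·log(9) = 8.7889. ✓

I(r) ≈ 8.7889.


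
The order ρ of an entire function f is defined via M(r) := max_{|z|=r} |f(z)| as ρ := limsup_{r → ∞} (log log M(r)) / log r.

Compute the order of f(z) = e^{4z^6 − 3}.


|e^{4z^6 − 3}| = e^{Re(4·z^6) + -3} ≤ e^{4|z|^6 + -3} = e^{4r^6 + -3} on |z| = r, so ρ ≤ 6. Choosing z on |z|=r so that 4·z^6 is real positive (always possible by picking arg z appropriately) gives |f(z)| = e^{4r^6 + -3}, matching the bound. The additive constant -3 does not affect log log M(r) ~ 6·log r. Hence ρ = 6.
Therefore ρ = 6.

Order ρ = 6.


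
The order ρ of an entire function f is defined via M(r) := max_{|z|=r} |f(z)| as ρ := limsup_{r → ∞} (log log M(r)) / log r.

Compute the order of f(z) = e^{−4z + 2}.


|e^{−4z + 2}| = e^{Re(-4·z) + 2} ≤ e^{4|z|^1 + 2} = e^{4r^1 + 2} on |z| = r, so ρ ≤ 1. Choosing z on |z|=r so that -4·z is real positive (always possible by picking arg z appropriately) gives |f(z)| = e^{4r^1 + 2}, matching the bound. The additive constant 2 does not affect log log M(r) ~ 1·log r. Hence ρ = 1.
Therefore ρ = 1.

Order ρ = 1.


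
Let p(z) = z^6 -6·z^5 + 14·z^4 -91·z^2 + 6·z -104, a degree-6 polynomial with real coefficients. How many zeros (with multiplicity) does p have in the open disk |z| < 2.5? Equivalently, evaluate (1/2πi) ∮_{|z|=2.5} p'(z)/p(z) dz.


The zeros of p are: 4, -2, (0 + 1i), (0 - 1i), (2 + 3i), (2 - 3i).
Their magnitudes are: 4, 2, 1, 1, 3.606, 3.606.
Zeros with |z| < R = 2.5: -2, (0 + 1i), (0 - 1i).
Count = 3.
By the argument principle, (1/2πi) ∮_{|z|=R} p'(z)/p(z) dz equals exactly this count.

Number of zeros inside |z| < 2.5: 3.


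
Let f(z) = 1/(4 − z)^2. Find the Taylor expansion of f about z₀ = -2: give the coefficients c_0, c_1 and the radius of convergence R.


Let w = z − z₀, so z = z₀ + w.
Then 4 − z = 4 − (z₀ + w) = (4 − z₀) − w = 6 − w.
f(z) = 1/(6 − w)^2 = (1/(6)^2) · (1 − w/(6))^{−2}.
By the binomial series (1−u)^{−2} = Σ_{n≥0} C(n+1, 1) u^n for |u|<1, with u = w/(6):
  c_n = C(n+1, 1) / (6)^(n+2).
  c_0 = 1/(6)^2 = 1/36.
  c_1 = 2/(6)^3 = 1/108.
The series is valid for |w/d| < 1, i.e. |z − z₀| < |d|.
Radius of convergence: R = |4 − z₀| = |6| = 6 (distance from z₀ to the singularity z = 4).

c_0 = 1/36, c_1 = 1/108; R = 6.


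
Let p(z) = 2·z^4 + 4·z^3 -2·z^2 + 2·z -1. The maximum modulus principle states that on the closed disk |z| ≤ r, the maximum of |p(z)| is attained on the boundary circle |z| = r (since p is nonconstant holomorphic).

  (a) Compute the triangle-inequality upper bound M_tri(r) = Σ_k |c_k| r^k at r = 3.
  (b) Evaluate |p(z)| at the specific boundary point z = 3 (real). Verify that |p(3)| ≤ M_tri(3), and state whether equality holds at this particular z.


Coefficients: c_0 = -1, c_1 = 2, c_2 = -2, c_3 = 4, c_4 = 2. Radius r = 3.
Part (a). Triangle bound: M_tri(r) = Σ_k |c_k| r^k
  = |-1|·3^0 + |2|·3^1 + |-2|·3^2 + |4|·3^3 + |2|·3^4
  = 1 + 6 + 18 + 108 + 162 = 295.
This bounds M(r) := max_{|z|=r} |p(z)| from above; equality holds iff all terms c_k z^k can be made to align in phase at a single z on |z|=r.
Part (b). At z = 3 (real, on the circle |z| = r):
  p(3) = (-1)·3^0 + (2)·3^1 + (-2)·3^2 + (4)·3^3 + (2)·3^4 = 257.
  |p(3)| = 257.
Check: |p(3)| = 257 ≤ 295 = M_tri(3). ✓ Equality does not hold at z = 3 (the coefficients have mixed signs, so the terms do not all align in phase there).

M_tri(3) = 295; |p(3)| = 257; equality at z=3: no.


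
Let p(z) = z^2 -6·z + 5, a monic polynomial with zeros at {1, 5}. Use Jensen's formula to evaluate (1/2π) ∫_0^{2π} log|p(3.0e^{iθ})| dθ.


Zeros: 1, 5; r = 3.0.
Inside |z| < r: 1. Outside (|z| ≥ r): 5.
p(0) = 5, so log|p(0)| = log(5) = 1.6094.
Apply Jensen: I(r) = log|p(0)| + Σ_k log(r/|z_k|), summed over zeros inside |z| < r.
  log(r/|z_k|) for z_k = 1: log(3.0/1) = 1.0986
  Outside zeros (5) contribute nothing to the Jensen sum.
Sum over inside zeros: 1.0986.
I(r) = log|p(0)| + (inside sum) = 1.6094 + 1.0986 = 2.7081.
Note: since some zeros are outside |z| ≤ r, the simplified n·log(r) form does NOT apply — only the inside zeros contribute.

I(r) ≈ 2.7081.


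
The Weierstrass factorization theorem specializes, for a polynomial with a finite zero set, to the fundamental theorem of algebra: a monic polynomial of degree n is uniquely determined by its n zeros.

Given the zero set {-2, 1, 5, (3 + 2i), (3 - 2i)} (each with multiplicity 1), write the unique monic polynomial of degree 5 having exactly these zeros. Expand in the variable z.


The polynomial is p(z) = ∏_{α ∈ S} (z − α), where S = {-2, 1, 5, (3 + 2i), (3 - 2i)}.
Expanding the product yields: p(z) = z^5 -10·z^4 + 30·z^3 -151·z + 130.
Note conjugate pairs combine to real quadratics: (z − (3+2i))(z − (3−2i)) = z² − 6z + 13.
The resulting polynomial has degree 5 and real coefficients as required.

p(z) = z^5 -10·z^4 + 30·z^3 -151·z + 130.


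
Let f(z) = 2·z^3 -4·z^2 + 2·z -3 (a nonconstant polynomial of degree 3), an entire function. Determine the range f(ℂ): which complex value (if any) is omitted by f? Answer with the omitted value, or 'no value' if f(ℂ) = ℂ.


Little Picard bounds the complement of f(ℂ) to at most one point.
For every w ∈ ℂ, the equation p(z) − w = 0 is a nonconstant polynomial in z and hence has at least one root by the fundamental theorem of algebra. So p is surjective onto ℂ, omitting no value.

Omitted value: no value.


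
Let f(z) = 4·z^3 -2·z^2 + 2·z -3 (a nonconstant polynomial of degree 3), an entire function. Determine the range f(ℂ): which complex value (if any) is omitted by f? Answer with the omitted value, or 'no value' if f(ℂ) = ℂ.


Little Picard bounds the complement of f(ℂ) to at most one point.
For every w ∈ ℂ, the equation p(z) − w = 0 is a nonconstant polynomial in z and hence has at least one root by the fundamental theorem of algebra. So p is surjective onto ℂ, omitting no value.

Omitted value: no value.


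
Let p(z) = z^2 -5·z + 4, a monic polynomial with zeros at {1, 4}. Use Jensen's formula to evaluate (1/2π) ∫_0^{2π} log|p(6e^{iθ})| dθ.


Zeros: 1, 4; r = 6.
Inside |z| < r: 1, 4. Outside (|z| ≥ r): ∅.
p(0) = 4, so log|p(0)| = log(4) = 1.3863.
Apply Jensen: I(r) = log|p(0)| + Σ_k log(r/|z_k|), summed over zeros inside |z| < r.
  log(r/|z_k|) for z_k = 1: log(6/1) = 1.7918
  log(r/|z_k|) for z_k = 4: log(6/4) = 0.4055
Sum over inside zeros: 2.1972.
I(r) = log|p(0)| + (inside sum) = 1.3863 + 2.1972 = 3.5835.
Closed form (all zeros inside, monic): I(r) = n·log(r) = 2·log(6) = 3.5835. ✓

I(r) ≈ 3.5835.


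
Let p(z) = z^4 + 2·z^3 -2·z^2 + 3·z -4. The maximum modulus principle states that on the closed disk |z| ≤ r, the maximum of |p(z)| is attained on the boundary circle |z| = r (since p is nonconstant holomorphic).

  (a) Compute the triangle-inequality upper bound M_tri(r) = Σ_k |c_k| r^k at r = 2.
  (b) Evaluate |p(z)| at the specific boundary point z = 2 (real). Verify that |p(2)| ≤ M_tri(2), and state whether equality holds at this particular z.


Coefficients: c_0 = -4, c_1 = 3, c_2 = -2, c_3 = 2, c_4 = 1. Radius r = 2.
Part (a). Triangle bound: M_tri(r) = Σ_k |c_k| r^k
  = |-4|·2^0 + |3|·2^1 + |-2|·2^2 + |2|·2^3 + |1|·2^4
  = 4 + 6 + 8 + 16 + 16 = 50.
This bounds M(r) := max_{|z|=r} |p(z)| from above; equality holds iff all terms c_k z^k can be made to align in phase at a single z on |z|=r.
Part (b). At z = 2 (real, on the circle |z| = r):
  p(2) = (-4)·2^0 + (3)·2^1 + (-2)·2^2 + (2)·2^3 + (1)·2^4 = 26.
  |p(2)| = 26.
Check: |p(2)| = 26 ≤ 50 = M_tri(2). ✓ Equality does not hold at z = 2 (the coefficients have mixed signs, so the terms do not all align in phase there).

M_tri(2) = 50; |p(2)| = 26; equality at z=2: no.


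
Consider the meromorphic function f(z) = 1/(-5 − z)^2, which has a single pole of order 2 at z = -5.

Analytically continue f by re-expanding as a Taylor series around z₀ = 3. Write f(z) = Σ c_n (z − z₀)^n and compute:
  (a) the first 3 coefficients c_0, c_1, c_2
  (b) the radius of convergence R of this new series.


Let w = z − z₀, so z = z₀ + w.
Then -5 − z = -5 − (z₀ + w) = (-5 − z₀) − w = -8 − w.
f(z) = 1/(-8 − w)^2 = (1/(-8)^2) · (1 − w/(-8))^{−2}.
By the binomial series (1−u)^{−2} = Σ_{n≥0} C(n+1, 1) u^n for |u|<1, with u = w/(-8):
  c_n = C(n+1, 1) / (-8)^(n+2).
  c_0 = 1/(-8)^2 = 1/64.
  c_1 = 2/(-8)^3 = -1/256.
  c_2 = 3/(-8)^4 = 3/4096.
The series is valid for |w/d| < 1, i.e. |z − z₀| < |d|.
Radius of convergence: R = |-5 − z₀| = |-8| = 8 (distance from z₀ to the singularity z = -5).

c_0 = 1/64, c_1 = -1/256, c_2 = 3/4096; R = 8.


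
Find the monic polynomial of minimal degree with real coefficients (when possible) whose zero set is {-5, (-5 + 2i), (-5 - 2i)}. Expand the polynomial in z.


The polynomial is p(z) = ∏_{α ∈ S} (z − α), where S = {-5, (-5 + 2i), (-5 - 2i)}.
Expanding the product yields: p(z) = z^3 + 15·z^2 + 79·z + 145.
Note conjugate pairs combine to real quadratics: (z − (-5+2i))(z − (-5−2i)) = z² + 10z + 29.
The resulting polynomial has degree 3 and real coefficients as required.

p(z) = z^3 + 15·z^2 + 79·z + 145.


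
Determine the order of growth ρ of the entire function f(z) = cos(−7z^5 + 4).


Write cos(w) = (e^{iw} ± e^{−iw})/(2 or 2i), so |cos(w)| ≤ e^{|w|}. With w = −7z^5 + 4, |w| ≤ 7r^5 + 4 on |z|=r, giving M(r) ≤ e^{7r^5 + 4} and ρ ≤ 5. For the lower bound, choose z on |z|=r with -7z^5 purely imaginary of modulus 7r^5; then |cos(−7z^5 + 4)| grows like e^{7r^5}/2, so ρ ≥ 5. Hence ρ = 5.
Therefore ρ = 5.

Order ρ = 5.


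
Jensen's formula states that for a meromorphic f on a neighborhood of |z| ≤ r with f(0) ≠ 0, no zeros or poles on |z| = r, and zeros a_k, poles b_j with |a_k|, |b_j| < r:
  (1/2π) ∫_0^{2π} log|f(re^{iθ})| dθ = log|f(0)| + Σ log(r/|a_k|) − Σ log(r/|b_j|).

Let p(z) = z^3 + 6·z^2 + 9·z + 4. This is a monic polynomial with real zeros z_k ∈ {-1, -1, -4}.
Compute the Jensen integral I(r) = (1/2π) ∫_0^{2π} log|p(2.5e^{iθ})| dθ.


Zeros: -4, -1, -1; r = 2.5.
Inside |z| < r: -1, -1. Outside (|z| ≥ r): -4.
p(0) = 4, so log|p(0)| = log(4) = 1.3863.
Apply Jensen: I(r) = log|p(0)| + Σ_k log(r/|z_k|), summed over zeros inside |z| < r.
  log(r/|z_k|) for z_k = -1: log(2.5/1) = 0.9163
  log(r/|z_k|) for z_k = -1: log(2.5/1) = 0.9163
  Outside zeros (-4) contribute nothing to the Jensen sum.
Sum over inside zeros: 1.8326.
I(r) = log|p(0)| + (inside sum) = 1.3863 + 1.8326 = 3.2189.
Note: since some zeros are outside |z| ≤ r, the simplified n·log(r) form does NOT apply — only the inside zeros contribute.

I(r) ≈ 3.2189.


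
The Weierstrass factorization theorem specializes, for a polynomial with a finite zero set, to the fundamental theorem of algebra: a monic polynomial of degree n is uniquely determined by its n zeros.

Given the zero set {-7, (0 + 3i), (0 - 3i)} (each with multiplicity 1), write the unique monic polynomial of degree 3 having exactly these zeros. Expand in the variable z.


The polynomial is p(z) = ∏_{α ∈ S} (z − α), where S = {-7, (0 + 3i), (0 - 3i)}.
Expanding the product yields: p(z) = z^3 + 7·z^2 + 9·z + 63.
Note conjugate pairs combine to real quadratics: (z − (0+3i))(z − (0−3i)) = z² + 9.
The resulting polynomial has degree 3 and real coefficients as required.

p(z) = z^3 + 7·z^2 + 9·z + 63.


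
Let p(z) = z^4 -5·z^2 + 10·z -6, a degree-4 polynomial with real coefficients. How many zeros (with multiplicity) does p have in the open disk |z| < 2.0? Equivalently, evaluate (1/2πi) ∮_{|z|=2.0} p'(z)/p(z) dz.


The zeros of p are: (1 + 1i), (1 - 1i), 1, -3.
Their magnitudes are: 1.414, 1.414, 1, 3.
Zeros with |z| < R = 2.0: (1 + 1i), (1 - 1i), 1.
Count = 3.
By the argument principle, (1/2πi) ∮_{|z|=R} p'(z)/p(z) dz equals exactly this count.

Number of zeros inside |z| < 2.0: 3.


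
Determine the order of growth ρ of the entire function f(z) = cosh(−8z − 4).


cosh(w) is a linear combination of e^{iw} and e^{−iw} (or e^w, e^{−w} in the hyperbolic case), so |cosh(w)| ≤ e^{|w|}. With w = −8z − 4, |w| ≤ 8|z| + 4 = 8r + 4 on |z| = r, giving M(r) ≤ e^{8r + 4}, so ρ ≤ 1. On a suitable ray (z = it for sin/cos; z = t for sinh/cosh, t real → ∞), |cosh(−8z − 4)| grows like e^{8|t|}/2, so ρ ≥ 1. Hence ρ = 1.
Therefore ρ = 1.

Order ρ = 1.


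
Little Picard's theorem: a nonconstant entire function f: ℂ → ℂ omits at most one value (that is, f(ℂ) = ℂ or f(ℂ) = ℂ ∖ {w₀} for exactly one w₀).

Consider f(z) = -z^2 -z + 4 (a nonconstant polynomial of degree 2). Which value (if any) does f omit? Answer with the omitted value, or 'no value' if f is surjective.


Little Picard bounds the complement of f(ℂ) to at most one point.
For every w ∈ ℂ, the equation p(z) − w = 0 is a nonconstant polynomial in z and hence has at least one root by the fundamental theorem of algebra. So p is surjective onto ℂ, omitting no value.

Omitted value: no value.


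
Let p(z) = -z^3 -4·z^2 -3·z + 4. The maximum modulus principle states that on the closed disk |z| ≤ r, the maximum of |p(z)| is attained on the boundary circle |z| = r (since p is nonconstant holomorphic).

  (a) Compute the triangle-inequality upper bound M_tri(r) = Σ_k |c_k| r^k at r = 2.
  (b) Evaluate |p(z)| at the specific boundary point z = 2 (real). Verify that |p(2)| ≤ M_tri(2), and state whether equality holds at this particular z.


Coefficients: c_0 = 4, c_1 = -3, c_2 = -4, c_3 = -1. Radius r = 2.
Part (a). Triangle bound: M_tri(r) = Σ_k |c_k| r^k
  = |4|·2^0 + |-3|·2^1 + |-4|·2^2 + |-1|·2^3
  = 4 + 6 + 16 + 8 = 34.
This bounds M(r) := max_{|z|=r} |p(z)| from above; equality holds iff all terms c_k z^k can be made to align in phase at a single z on |z|=r.
Part (b). At z = 2 (real, on the circle |z| = r):
  p(2) = (4)·2^0 + (-3)·2^1 + (-4)·2^2 + (-1)·2^3 = -26.
  |p(2)| = 26.
Check: |p(2)| = 26 ≤ 34 = M_tri(2). ✓ Equality does not hold at z = 2 (the coefficients have mixed signs, so the terms do not all align in phase there).

M_tri(2) = 34; |p(2)| = 26; equality at z=2: no.


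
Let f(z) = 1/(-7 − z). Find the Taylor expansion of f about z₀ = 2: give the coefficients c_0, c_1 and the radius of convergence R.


Let w = z − z₀, so z = z₀ + w.
Then -7 − z = -7 − (z₀ + w) = (-7 − z₀) − w = -9 − w.
f(z) = 1/(-9 − w) = (1/(-9)) · 1/(1 − w/(-9)) = Σ_{n≥0} w^n / (-9)^(n+1).
So c_n = 1/(-9)^(n+1):
  c_0 = 1/(-9)^1 = -1/9.
  c_1 = 1/(-9)^2 = 1/81.
The series is valid for |w/d| < 1, i.e. |z − z₀| < |d|.
Radius of convergence: R = |-7 − z₀| = |-9| = 9 (distance from z₀ to the singularity z = -7).

c_0 = -1/9, c_1 = 1/81; R = 9.


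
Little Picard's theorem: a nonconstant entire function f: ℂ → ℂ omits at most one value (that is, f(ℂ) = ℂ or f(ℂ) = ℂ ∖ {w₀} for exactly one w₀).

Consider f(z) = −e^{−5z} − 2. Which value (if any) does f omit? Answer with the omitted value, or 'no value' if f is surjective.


Little Picard bounds the complement of f(ℂ) to at most one point.
e^{−5z} is never zero on ℂ, so -1·e^{−5z} takes every value in ℂ ∖ {0}. Adding -2 shifts the range to ℂ ∖ {-2}. Thus f omits exactly the value -2.

Omitted value: -2.


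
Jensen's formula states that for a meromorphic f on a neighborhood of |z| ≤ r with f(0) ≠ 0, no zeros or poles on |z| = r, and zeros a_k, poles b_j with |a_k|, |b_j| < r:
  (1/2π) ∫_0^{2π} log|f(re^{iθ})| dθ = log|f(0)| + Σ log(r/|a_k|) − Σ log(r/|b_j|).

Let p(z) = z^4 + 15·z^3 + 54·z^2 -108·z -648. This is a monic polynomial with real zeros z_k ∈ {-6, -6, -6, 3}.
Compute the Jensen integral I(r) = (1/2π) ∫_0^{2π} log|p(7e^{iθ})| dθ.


Zeros: -6, -6, -6, 3; r = 7.
Inside |z| < r: -6, -6, -6, 3. Outside (|z| ≥ r): ∅.
p(0) = -648, so log|p(0)| = log(648) = 6.4739.
Apply Jensen: I(r) = log|p(0)| + Σ_k log(r/|z_k|), summed over zeros inside |z| < r.
  log(r/|z_k|) for z_k = -6: log(7/6) = 0.1542
  log(r/|z_k|) for z_k = -6: log(7/6) = 0.1542
  log(r/|z_k|) for z_k = -6: log(7/6) = 0.1542
  log(r/|z_k|) for z_k = 3: log(7/3) = 0.8473
Sum over inside zeros: 1.3097.
I(r) = log|p(0)| + (inside sum) = 6.4739 + 1.3097 = 7.7836.
Closed form (all zeros inside, monic): I(r) = n·log(r) = 4·log(7) = 7.7836. ✓

I(r) ≈ 7.7836.


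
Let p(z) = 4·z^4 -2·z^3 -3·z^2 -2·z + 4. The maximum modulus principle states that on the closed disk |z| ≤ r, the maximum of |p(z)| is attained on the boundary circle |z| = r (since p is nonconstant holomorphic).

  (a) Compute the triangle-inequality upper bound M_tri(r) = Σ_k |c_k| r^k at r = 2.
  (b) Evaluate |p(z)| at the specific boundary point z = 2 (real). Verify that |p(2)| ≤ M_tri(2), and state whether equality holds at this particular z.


Coefficients: c_0 = 4, c_1 = -2, c_2 = -3, c_3 = -2, c_4 = 4. Radius r = 2.
Part (a). Triangle bound: M_tri(r) = Σ_k |c_k| r^k
  = |4|·2^0 + |-2|·2^1 + |-3|·2^2 + |-2|·2^3 + |4|·2^4
  = 4 + 4 + 12 + 16 + 64 = 100.
This bounds M(r) := max_{|z|=r} |p(z)| from above; equality holds iff all terms c_k z^k can be made to align in phase at a single z on |z|=r.
Part (b). At z = 2 (real, on the circle |z| = r):
  p(2) = (4)·2^0 + (-2)·2^1 + (-3)·2^2 + (-2)·2^3 + (4)·2^4 = 36.
  |p(2)| = 36.
Check: |p(2)| = 36 ≤ 100 = M_tri(2). ✓ Equality does not hold at z = 2 (the coefficients have mixed signs, so the terms do not all align in phase there).

M_tri(2) = 100; |p(2)| = 36; equality at z=2: no.


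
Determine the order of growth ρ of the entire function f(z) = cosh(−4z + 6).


cosh(w) is a linear combination of e^{iw} and e^{−iw} (or e^w, e^{−w} in the hyperbolic case), so |cosh(w)| ≤ e^{|w|}. With w = −4z + 6, |w| ≤ 4|z| + 6 = 4r + 6 on |z| = r, giving M(r) ≤ e^{4r + 6}, so ρ ≤ 1. On a suitable ray (z = it for sin/cos; z = t for sinh/cosh, t real → ∞), |cosh(−4z + 6)| grows like e^{4|t|}/2, so ρ ≥ 1. Hence ρ = 1.
Therefore ρ = 1.

Order ρ = 1.


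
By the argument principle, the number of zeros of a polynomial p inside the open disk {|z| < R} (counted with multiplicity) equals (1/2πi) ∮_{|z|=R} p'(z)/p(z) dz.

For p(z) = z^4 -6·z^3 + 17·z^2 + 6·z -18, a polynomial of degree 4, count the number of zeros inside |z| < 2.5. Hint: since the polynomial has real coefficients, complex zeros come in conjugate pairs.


The zeros of p are: 1, (3 + 3i), (3 - 3i), -1.
Their magnitudes are: 1, 4.243, 4.243, 1.
Zeros with |z| < R = 2.5: 1, -1.
Count = 2.
By the argument principle, (1/2πi) ∮_{|z|=R} p'(z)/p(z) dz equals exactly this count.

Number of zeros inside |z| < 2.5: 2.


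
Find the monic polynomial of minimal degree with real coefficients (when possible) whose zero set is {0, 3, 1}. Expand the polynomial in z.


The polynomial is p(z) = ∏_{α ∈ S} (z − α), where S = {0, 3, 1}.
Expanding the product yields: p(z) = z^3 -4·z^2 + 3·z.
The resulting polynomial has degree 3 and real coefficients as required.

p(z) = z^3 -4·z^2 + 3·z.


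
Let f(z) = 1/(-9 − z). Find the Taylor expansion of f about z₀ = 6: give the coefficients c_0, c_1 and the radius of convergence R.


Let w = z − z₀, so z = z₀ + w.
Then -9 − z = -9 − (z₀ + w) = (-9 − z₀) − w = -15 − w.
f(z) = 1/(-15 − w) = (1/(-15)) · 1/(1 − w/(-15)) = Σ_{n≥0} w^n / (-15)^(n+1).
So c_n = 1/(-15)^(n+1):
  c_0 = 1/(-15)^1 = -1/15.
  c_1 = 1/(-15)^2 = 1/225.
The series is valid for |w/d| < 1, i.e. |z − z₀| < |d|.
Radius of convergence: R = |-9 − z₀| = |-15| = 15 (distance from z₀ to the singularity z = -9).

c_0 = -1/15, c_1 = 1/225; R = 15.


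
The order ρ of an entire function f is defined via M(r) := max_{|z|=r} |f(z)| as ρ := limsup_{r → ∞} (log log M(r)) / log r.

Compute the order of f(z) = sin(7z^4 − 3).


Write sin(w) = (e^{iw} ± e^{−iw})/(2 or 2i), so |sin(w)| ≤ e^{|w|}. With w = 7z^4 − 3, |w| ≤ 7r^4 + 3 on |z|=r, giving M(r) ≤ e^{7r^4 + 3} and ρ ≤ 4. For the lower bound, choose z on |z|=r with 7z^4 purely imaginary of modulus 7r^4; then |sin(7z^4 − 3)| grows like e^{7r^4}/2, so ρ ≥ 4. Hence ρ = 4.
Therefore ρ = 4.

Order ρ = 4.


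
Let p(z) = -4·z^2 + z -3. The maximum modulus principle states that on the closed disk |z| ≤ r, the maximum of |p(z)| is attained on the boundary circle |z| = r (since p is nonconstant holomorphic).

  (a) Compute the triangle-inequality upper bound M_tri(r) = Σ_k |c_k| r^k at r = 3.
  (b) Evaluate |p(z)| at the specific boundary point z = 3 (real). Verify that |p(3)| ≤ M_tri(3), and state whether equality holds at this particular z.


Coefficients: c_0 = -3, c_1 = 1, c_2 = -4. Radius r = 3.
Part (a). Triangle bound: M_tri(r) = Σ_k |c_k| r^k
  = |-3|·3^0 + |1|·3^1 + |-4|·3^2
  = 3 + 3 + 36 = 42.
This bounds M(r) := max_{|z|=r} |p(z)| from above; equality holds iff all terms c_k z^k can be made to align in phase at a single z on |z|=r.
Part (b). At z = 3 (real, on the circle |z| = r):
  p(3) = (-3)·3^0 + (1)·3^1 + (-4)·3^2 = -36.
  |p(3)| = 36.
Check: |p(3)| = 36 ≤ 42 = M_tri(3). ✓ Equality does not hold at z = 3 (the coefficients have mixed signs, so the terms do not all align in phase there).

M_tri(3) = 42; |p(3)| = 36; equality at z=3: no.


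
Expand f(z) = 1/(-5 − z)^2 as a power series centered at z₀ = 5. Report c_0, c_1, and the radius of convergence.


Let w = z − z₀, so z = z₀ + w.
Then -5 − z = -5 − (z₀ + w) = (-5 − z₀) − w = -10 − w.
f(z) = 1/(-10 − w)^2 = (1/(-10)^2) · (1 − w/(-10))^{−2}.
By the binomial series (1−u)^{−2} = Σ_{n≥0} C(n+1, 1) u^n for |u|<1, with u = w/(-10):
  c_n = C(n+1, 1) / (-10)^(n+2).
  c_0 = 1/(-10)^2 = 1/100.
  c_1 = 2/(-10)^3 = -1/500.
The series is valid for |w/d| < 1, i.e. |z − z₀| < |d|.
Radius of convergence: R = |-5 − z₀| = |-10| = 10 (distance from z₀ to the singularity z = -5).

c_0 = 1/100, c_1 = -1/500; R = 10.


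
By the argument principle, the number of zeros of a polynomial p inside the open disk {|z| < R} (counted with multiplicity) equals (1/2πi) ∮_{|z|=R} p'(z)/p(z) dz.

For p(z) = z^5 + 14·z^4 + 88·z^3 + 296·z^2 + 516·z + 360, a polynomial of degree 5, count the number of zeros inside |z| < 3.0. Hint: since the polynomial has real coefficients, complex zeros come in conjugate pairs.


The zeros of p are: -2, (-3 + 3i), (-3 - 3i), (-3 + 1i), (-3 - 1i).
Their magnitudes are: 2, 4.243, 4.243, 3.162, 3.162.
Zeros with |z| < R = 3.0: -2.
Count = 1.
By the argument principle, (1/2πi) ∮_{|z|=R} p'(z)/p(z) dz equals exactly this count.

Number of zeros inside |z| < 3.0: 1.


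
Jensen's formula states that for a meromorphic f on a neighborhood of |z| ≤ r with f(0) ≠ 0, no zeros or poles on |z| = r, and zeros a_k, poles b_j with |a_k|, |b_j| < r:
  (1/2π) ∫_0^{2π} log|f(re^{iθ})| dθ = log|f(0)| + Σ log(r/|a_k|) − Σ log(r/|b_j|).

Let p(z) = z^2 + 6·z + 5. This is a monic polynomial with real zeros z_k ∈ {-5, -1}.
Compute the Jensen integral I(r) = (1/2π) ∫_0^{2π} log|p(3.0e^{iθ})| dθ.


Zeros: -5, -1; r = 3.0.
Inside |z| < r: -1. Outside (|z| ≥ r): -5.
p(0) = 5, so log|p(0)| = log(5) = 1.6094.
Apply Jensen: I(r) = log|p(0)| + Σ_k log(r/|z_k|), summed over zeros inside |z| < r.
  log(r/|z_k|) for z_k = -1: log(3.0/1) = 1.0986
  Outside zeros (-5) contribute nothing to the Jensen sum.
Sum over inside zeros: 1.0986.
I(r) = log|p(0)| + (inside sum) = 1.6094 + 1.0986 = 2.7081.
Note: since some zeros are outside |z| ≤ r, the simplified n·log(r) form does NOT apply — only the inside zeros contribute.

I(r) ≈ 2.7081.


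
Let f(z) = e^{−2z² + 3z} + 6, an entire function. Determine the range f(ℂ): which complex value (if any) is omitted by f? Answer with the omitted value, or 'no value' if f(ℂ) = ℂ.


Little Picard bounds the complement of f(ℂ) to at most one point.
The exponent g(z) = −2z² + 3z is a nonconstant polynomial, hence surjective onto ℂ. So e^{g(z)} takes every value in {e^w : w ∈ ℂ} = ℂ ∖ {0}. Adding 6 shifts the range to ℂ ∖ {6}. f omits exactly 6.

Omitted value: 6.


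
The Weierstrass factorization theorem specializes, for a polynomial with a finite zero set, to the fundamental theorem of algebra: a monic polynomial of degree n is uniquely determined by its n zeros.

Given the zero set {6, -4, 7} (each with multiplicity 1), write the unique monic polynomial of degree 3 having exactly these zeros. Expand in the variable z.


The polynomial is p(z) = ∏_{α ∈ S} (z − α), where S = {6, -4, 7}.
Expanding the product yields: p(z) = z^3 -9·z^2 -10·z + 168.
The resulting polynomial has degree 3 and real coefficients as required.

p(z) = z^3 -9·z^2 -10·z + 168.


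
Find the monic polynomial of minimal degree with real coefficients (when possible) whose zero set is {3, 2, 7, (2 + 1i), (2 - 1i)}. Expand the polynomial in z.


The polynomial is p(z) = ∏_{α ∈ S} (z − α), where S = {3, 2, 7, (2 + 1i), (2 - 1i)}.
Expanding the product yields: p(z) = z^5 -16·z^4 + 94·z^3 -266·z^2 + 373·z -210.
Note conjugate pairs combine to real quadratics: (z − (2+1i))(z − (2−1i)) = z² − 4z + 5.
The resulting polynomial has degree 5 and real coefficients as required.

p(z) = z^5 -16·z^4 + 94·z^3 -266·z^2 + 373·z -210.


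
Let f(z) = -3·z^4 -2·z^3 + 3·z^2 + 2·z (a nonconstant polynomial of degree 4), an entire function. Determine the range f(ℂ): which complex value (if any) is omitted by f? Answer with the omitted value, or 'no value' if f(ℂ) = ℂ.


Little Picard bounds the complement of f(ℂ) to at most one point.
For every w ∈ ℂ, the equation p(z) − w = 0 is a nonconstant polynomial in z and hence has at least one root by the fundamental theorem of algebra. So p is surjective onto ℂ, omitting no value.

Omitted value: no value.


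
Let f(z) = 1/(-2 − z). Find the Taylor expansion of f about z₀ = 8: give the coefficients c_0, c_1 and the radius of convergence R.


Let w = z − z₀, so z = z₀ + w.
Then -2 − z = -2 − (z₀ + w) = (-2 − z₀) − w = -10 − w.
f(z) = 1/(-10 − w) = (1/(-10)) · 1/(1 − w/(-10)) = Σ_{n≥0} w^n / (-10)^(n+1).
So c_n = 1/(-10)^(n+1):
  c_0 = 1/(-10)^1 = -1/10.
  c_1 = 1/(-10)^2 = 1/100.
The series is valid for |w/d| < 1, i.e. |z − z₀| < |d|.
Radius of convergence: R = |-2 − z₀| = |-10| = 10 (distance from z₀ to the singularity z = -2).

c_0 = -1/10, c_1 = 1/100; R = 10.


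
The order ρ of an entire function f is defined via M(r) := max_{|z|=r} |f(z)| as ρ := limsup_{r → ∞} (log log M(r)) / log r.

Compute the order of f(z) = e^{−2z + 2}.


|e^{−2z + 2}| = e^{Re(-2·z) + 2} ≤ e^{2|z|^1 + 2} = e^{2r^1 + 2} on |z| = r, so ρ ≤ 1. Choosing z on |z|=r so that -2·z is real positive (always possible by picking arg z appropriately) gives |f(z)| = e^{2r^1 + 2}, matching the bound. The additive constant 2 does not affect log log M(r) ~ 1·log r. Hence ρ = 1.
Therefore ρ = 1.

Order ρ = 1.


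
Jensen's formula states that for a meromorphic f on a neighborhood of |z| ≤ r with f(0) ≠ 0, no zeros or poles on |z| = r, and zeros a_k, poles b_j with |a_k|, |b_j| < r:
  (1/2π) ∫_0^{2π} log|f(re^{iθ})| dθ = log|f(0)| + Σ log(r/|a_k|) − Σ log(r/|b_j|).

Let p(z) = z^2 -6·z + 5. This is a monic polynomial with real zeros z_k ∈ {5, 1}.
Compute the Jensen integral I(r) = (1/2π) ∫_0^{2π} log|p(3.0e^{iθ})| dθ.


Zeros: 1, 5; r = 3.0.
Inside |z| < r: 1. Outside (|z| ≥ r): 5.
p(0) = 5, so log|p(0)| = log(5) = 1.6094.
Apply Jensen: I(r) = log|p(0)| + Σ_k log(r/|z_k|), summed over zeros inside |z| < r.
  log(r/|z_k|) for z_k = 1: log(3.0/1) = 1.0986
  Outside zeros (5) contribute nothing to the Jensen sum.
Sum over inside zeros: 1.0986.
I(r) = log|p(0)| + (inside sum) = 1.6094 + 1.0986 = 2.7081.
Note: since some zeros are outside |z| ≤ r, the simplified n·log(r) form does NOT apply — only the inside zeros contribute.

I(r) ≈ 2.7081.


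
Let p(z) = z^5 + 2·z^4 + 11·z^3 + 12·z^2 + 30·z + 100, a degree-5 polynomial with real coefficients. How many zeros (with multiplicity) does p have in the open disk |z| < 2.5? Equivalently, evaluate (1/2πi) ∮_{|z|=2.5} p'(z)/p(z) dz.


The zeros of p are: -2, (-1 + 3i), (-1 - 3i), (1 + 2i), (1 - 2i).
Their magnitudes are: 2, 3.162, 3.162, 2.236, 2.236.
Zeros with |z| < R = 2.5: -2, (1 + 2i), (1 - 2i).
Count = 3.
By the argument principle, (1/2πi) ∮_{|z|=R} p'(z)/p(z) dz equals exactly this count.

Number of zeros inside |z| < 2.5: 3.


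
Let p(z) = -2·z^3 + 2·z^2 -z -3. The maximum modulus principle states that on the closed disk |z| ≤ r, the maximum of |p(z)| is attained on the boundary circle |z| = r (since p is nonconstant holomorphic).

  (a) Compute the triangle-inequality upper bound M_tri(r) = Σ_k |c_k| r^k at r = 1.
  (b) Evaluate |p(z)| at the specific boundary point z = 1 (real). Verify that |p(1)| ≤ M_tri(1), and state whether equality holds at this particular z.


Coefficients: c_0 = -3, c_1 = -1, c_2 = 2, c_3 = -2. Radius r = 1.
Part (a). Triangle bound: M_tri(r) = Σ_k |c_k| r^k
  = |-3|·1^0 + |-1|·1^1 + |2|·1^2 + |-2|·1^3
  = 3 + 1 + 2 + 2 = 8.
This bounds M(r) := max_{|z|=r} |p(z)| from above; equality holds iff all terms c_k z^k can be made to align in phase at a single z on |z|=r.
Part (b). At z = 1 (real, on the circle |z| = r):
  p(1) = (-3)·1^0 + (-1)·1^1 + (2)·1^2 + (-2)·1^3 = -4.
  |p(1)| = 4.
Check: |p(1)| = 4 ≤ 8 = M_tri(1). ✓ Equality does not hold at z = 1 (the coefficients have mixed signs, so the terms do not all align in phase there).

M_tri(1) = 8; |p(1)| = 4; equality at z=1: no.


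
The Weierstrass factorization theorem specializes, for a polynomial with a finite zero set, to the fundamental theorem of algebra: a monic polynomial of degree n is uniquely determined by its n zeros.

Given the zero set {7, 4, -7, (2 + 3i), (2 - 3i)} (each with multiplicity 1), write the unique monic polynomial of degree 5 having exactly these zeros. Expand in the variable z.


The polynomial is p(z) = ∏_{α ∈ S} (z − α), where S = {7, 4, -7, (2 + 3i), (2 - 3i)}.
Expanding the product yields: p(z) = z^5 -8·z^4 -20·z^3 + 340·z^2 -1421·z + 2548.
Note conjugate pairs combine to real quadratics: (z − (2+3i))(z − (2−3i)) = z² − 4z + 13.
The resulting polynomial has degree 5 and real coefficients as required.

p(z) = z^5 -8·z^4 -20·z^3 + 340·z^2 -1421·z + 2548.


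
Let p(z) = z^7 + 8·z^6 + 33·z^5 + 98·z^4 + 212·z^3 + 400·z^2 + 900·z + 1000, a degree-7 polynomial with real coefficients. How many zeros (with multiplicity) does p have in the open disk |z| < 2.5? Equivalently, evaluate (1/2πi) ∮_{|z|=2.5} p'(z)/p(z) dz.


The zeros of p are: -2, (-1 + 3i), (-1 - 3i), (-3 + 1i), (-3 - 1i), (1 + 2i), (1 - 2i).
Their magnitudes are: 2, 3.162, 3.162, 3.162, 3.162, 2.236, 2.236.
Zeros with |z| < R = 2.5: -2, (1 + 2i), (1 - 2i).
Count = 3.
By the argument principle, (1/2πi) ∮_{|z|=R} p'(z)/p(z) dz equals exactly this count.

Number of zeros inside |z| < 2.5: 3.


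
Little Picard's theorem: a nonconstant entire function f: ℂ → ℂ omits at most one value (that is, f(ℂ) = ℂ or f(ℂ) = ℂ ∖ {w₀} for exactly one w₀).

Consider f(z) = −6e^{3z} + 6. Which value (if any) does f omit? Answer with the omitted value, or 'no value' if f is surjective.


Little Picard bounds the complement of f(ℂ) to at most one point.
e^{3z} is never zero on ℂ, so -6·e^{3z} takes every value in ℂ ∖ {0}. Adding 6 shifts the range to ℂ ∖ {6}. Thus f omits exactly the value 6.

Omitted value: 6.


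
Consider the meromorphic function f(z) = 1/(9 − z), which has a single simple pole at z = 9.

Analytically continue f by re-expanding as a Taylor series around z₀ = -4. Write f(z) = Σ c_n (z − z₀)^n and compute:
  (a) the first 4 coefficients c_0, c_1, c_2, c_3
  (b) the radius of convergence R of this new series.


Let w = z − z₀, so z = z₀ + w.
Then 9 − z = 9 − (z₀ + w) = (9 − z₀) − w = 13 − w.
f(z) = 1/(13 − w) = (1/(13)) · 1/(1 − w/(13)) = Σ_{n≥0} w^n / (13)^(n+1).
So c_n = 1/(13)^(n+1):
  c_0 = 1/(13)^1 = 1/13.
  c_1 = 1/(13)^2 = 1/169.
  c_2 = 1/(13)^3 = 1/2197.
  c_3 = 1/(13)^4 = 1/28561.
The series is valid for |w/d| < 1, i.e. |z − z₀| < |d|.
Radius of convergence: R = |9 − z₀| = |13| = 13 (distance from z₀ to the singularity z = 9).

c_0 = 1/13, c_1 = 1/169, c_2 = 1/2197, c_3 = 1/28561; R = 13.


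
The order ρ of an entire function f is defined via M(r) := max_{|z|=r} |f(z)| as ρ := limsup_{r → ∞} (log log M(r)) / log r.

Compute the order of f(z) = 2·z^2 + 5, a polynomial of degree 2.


|f(z)| ≤ Σ|c_k|·r^k = O(r^2) as r → ∞. Polynomial growth is O(e^{r^ε}) for every ε > 0 (since r^2/e^{r^ε} → 0), so ρ ≤ ε for all ε > 0, i.e. ρ = 0. Every nonconstant polynomial has order 0.
Therefore ρ = 0.

Order ρ = 0.
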